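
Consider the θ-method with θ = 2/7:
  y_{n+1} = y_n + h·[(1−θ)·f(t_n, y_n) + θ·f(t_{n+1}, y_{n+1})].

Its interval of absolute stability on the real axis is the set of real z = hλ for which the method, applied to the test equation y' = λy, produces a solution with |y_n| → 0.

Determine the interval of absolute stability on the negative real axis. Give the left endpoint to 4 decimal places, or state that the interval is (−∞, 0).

With y'=λy (z=hλ):
  y_{n+1} = y_n + z·[5/7·y_n + 2/7·y_{n+1}] ⇒ (1 − 2/7z)y_{n+1} = (1 + 5/7z)y_n
  R(z) = (1 + 5/7z)/(1 − 2/7z).

Find x<0 with |R(x)|<1.
x=-1.78: |R|=0.1799
R=−1: 1+5/7x = −1+2/7x ⇒ -3/7x=2 ⇒ x=2/(-3/7)=-4.6667
Confirm numerically:
  x=-3.674: |R|=0.79244 <1
  x=-2.787: |R|=0.55153 <1
  x=-2.193: |R|=0.34823 <1
  x=-2.037: |R|=0.28761 <1
  x=-5.260: |R|=1.10160 >1
  x=-4.900: |R|=1.04167 >1
So |R|<1 on (-4.6667, 0).

z∈(-4.6667,0).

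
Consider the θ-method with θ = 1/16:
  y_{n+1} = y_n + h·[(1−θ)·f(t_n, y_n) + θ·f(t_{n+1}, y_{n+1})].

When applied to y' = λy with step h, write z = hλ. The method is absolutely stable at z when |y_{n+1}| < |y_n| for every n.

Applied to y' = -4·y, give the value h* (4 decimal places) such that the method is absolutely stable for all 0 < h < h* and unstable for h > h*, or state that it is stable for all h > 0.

Test eqn y'=λy, z=hλ:
  y_{n+1} = y_n + z·[15/16·y_n + 1/16·y_{n+1}] ⇒ (1 − 1/16z)y_{n+1} = (1 + 15/16z)y_n
  ⇒ R(z) = (1 + 15/16z)/(1 − 1/16z).

Need |R(x)|<1, x<0.
x=-0.84: |R|=0.2019
R=−1: 1+15/16x = −1+1/16x ⇒ -7/8x=2 ⇒ x=2/(-7/8)=-2.2857
Confirm numerically:
  x=-1.813: |R|=0.62847 <1
  x=-1.575: |R|=0.43385 <1
  x=-0.951: |R|=0.10235 <1
  x=-2.562: |R|=1.20838 >1
  x=-2.517: |R|=1.17487 >1
  x=-2.363: |R|=1.05892 >1
Stable set (-2.2857, 0).

(-2.2857,0); λ=-4 ⇒ h* = (16/7)/4 = 0.5714.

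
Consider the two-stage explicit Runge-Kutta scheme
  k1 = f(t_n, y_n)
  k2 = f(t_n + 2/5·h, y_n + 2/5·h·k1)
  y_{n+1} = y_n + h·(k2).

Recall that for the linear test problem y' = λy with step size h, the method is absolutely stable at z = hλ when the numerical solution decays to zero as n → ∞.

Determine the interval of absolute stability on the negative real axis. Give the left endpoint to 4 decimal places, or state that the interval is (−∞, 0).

z∈(-2.5000,0).

With y'=λy (z=hλ):
  k1=λy_n ⇒ h·k1=z·y_n;  k2=λ(1+2/5z)y_n ⇒ h·k2=z(1+2/5z)y_n
  y_{n+1}/y_n = 1 + z(1+2/5z) = 1 + z + 2/5z²
  R(z) = 1 + z + 2/5z².

Find x<0 with |R(x)|<1.
x=-1.13: |R|=0.3808
R=1: x+2/5x²=0 ⇒ x=−5/2=-2.5000; min R=1−1/(4·2/5)=0.3750>−1
Confirm numerically:
  x=-2.401: |R|=0.90492 <1
  x=-2.232: |R|=0.76073 <1
  x=-1.017: |R|=0.39672 <1
  x=-2.998: |R|=1.59720 >1
  x=-2.773: |R|=1.30281 >1
  x=-2.645: |R|=1.15341 >1
So |R|<1 on (-2.5000, 0).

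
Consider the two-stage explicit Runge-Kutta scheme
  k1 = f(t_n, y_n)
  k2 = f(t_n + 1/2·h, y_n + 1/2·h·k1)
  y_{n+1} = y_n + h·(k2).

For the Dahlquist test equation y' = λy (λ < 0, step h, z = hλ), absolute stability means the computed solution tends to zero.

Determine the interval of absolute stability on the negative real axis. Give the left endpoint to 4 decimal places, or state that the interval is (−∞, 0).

On y'=λy, z=hλ:
  k1=λy_n ⇒ h·k1=z·y_n;  k2=λ(1+1/2z)y_n ⇒ h·k2=z(1+1/2z)y_n
  y_{n+1}/y_n = 1 + z(1+1/2z) = 1 + z + 1/2z²
  so R(z) = 1 + z + 1/2z².

Solve |R(x)|<1 on ℝ⁻.
x=-1.31: |R|=0.5481
R=1: x+1/2x²=0 ⇒ x=−2=-2.0000; min R=1−1/(4·1/2)=0.5000>−1
Confirm numerically:
  x=-1.734: |R|=0.76938 <1
  x=-1.322: |R|=0.55184 <1
  x=-1.303: |R|=0.54590 <1
  x=-1.265: |R|=0.53511 <1
  x=-2.256: |R|=1.28877 >1
  x=-2.250: |R|=1.28125 >1
  x=-2.133: |R|=1.14184 >1
Interval (-2.0000, 0).

z∈(-2.0000,0).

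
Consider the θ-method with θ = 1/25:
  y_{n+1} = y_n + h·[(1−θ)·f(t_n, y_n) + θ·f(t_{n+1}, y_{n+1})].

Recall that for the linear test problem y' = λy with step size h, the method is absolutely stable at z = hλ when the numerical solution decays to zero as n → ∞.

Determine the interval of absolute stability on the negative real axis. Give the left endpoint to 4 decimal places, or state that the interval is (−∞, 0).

Set f=λy, z=hλ:
  y_{n+1} = y_n + z·[24/25·y_n + 1/25·y_{n+1}] ⇒ (1 − 1/25z)y_{n+1} = (1 + 24/25z)y_n
  R(z) = (1 + 24/25z)/(1 − 1/25z).

Find x<0 with |R(x)|<1.
x=-1.16: |R|=0.1086
R=−1: 1+24/25x = −1+1/25x ⇒ -23/25x=2 ⇒ x=2/(-23/25)=-2.1739
Confirm numerically:
  x=-1.762: |R|=0.64599 <1
  x=-1.374: |R|=0.30242 <1
  x=-1.352: |R|=0.28264 <1
  x=-2.665: |R|=1.40828 >1
  x=-2.558: |R|=1.32056 >1
  x=-2.441: |R|=1.22386 >1
So |R|<1 on (-2.1739, 0).

(-2.1739, 0).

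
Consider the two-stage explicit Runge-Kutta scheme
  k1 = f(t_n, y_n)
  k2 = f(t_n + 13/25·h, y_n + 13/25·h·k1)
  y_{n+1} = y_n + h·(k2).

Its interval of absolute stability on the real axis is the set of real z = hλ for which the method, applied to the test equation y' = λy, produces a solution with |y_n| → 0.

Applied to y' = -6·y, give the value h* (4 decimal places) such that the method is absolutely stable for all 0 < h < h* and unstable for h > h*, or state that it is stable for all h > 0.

Test eqn y'=λy, z=hλ:
  k1=λy_n ⇒ h·k1=z·y_n;  k2=λ(1+13/25z)y_n ⇒ h·k2=z(1+13/25z)y_n
  y_{n+1}/y_n = 1 + z(1+13/25z) = 1 + z + 13/25z²
  ⇒ R(z) = 1 + z + 13/25z².

Find x<0 with |R(x)|<1.
x=-0.41: |R|=0.6774
R=1: x+13/25x²=0 ⇒ x=−25/13=-1.9231; min R=1−1/(4·13/25)=0.5192>−1
Confirm numerically:
  x=-1.270: |R|=0.56871 <1
  x=-1.201: |R|=0.54905 <1
  x=-0.979: |R|=0.51939 <1
  x=-0.871: |R|=0.52349 <1
  x=-2.271: |R|=1.41087 >1
  x=-2.232: |R|=1.35855 >1
  x=-2.079: |R|=1.16857 >1
Interval (-1.9231, 0).

(-1.9231,0); λ=-6 ⇒ h* = (25/13)/6 = 0.3205.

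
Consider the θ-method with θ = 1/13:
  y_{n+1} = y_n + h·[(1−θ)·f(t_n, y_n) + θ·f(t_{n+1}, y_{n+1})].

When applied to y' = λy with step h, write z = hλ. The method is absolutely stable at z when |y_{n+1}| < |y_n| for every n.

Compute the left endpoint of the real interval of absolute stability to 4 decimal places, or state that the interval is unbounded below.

left endpoint -2.3636.

With y'=λy (z=hλ):
  y_{n+1} = y_n + z·[12/13·y_n + 1/13·y_{n+1}] ⇒ (1 − 1/13z)y_{n+1} = (1 + 12/13z)y_n
  ⇒ R(z) = (1 + 12/13z)/(1 − 1/13z).

Boundary: |R(x)|=1, x<0.
x=-1.6: |R|=0.4247
R=−1: 1+12/13x = −1+1/13x ⇒ -11/13x=2 ⇒ x=2/(-11/13)=-2.3636
Confirm numerically:
  x=-1.670: |R|=0.47989 <1
  x=-1.451: |R|=0.30531 <1
  x=-1.185: |R|=0.08601 <1
  x=-0.956: |R|=0.10949 <1
  x=-2.827: |R|=1.32204 >1
  x=-2.672: |R|=1.21644 >1
So |R|<1 on (-2.3636, 0).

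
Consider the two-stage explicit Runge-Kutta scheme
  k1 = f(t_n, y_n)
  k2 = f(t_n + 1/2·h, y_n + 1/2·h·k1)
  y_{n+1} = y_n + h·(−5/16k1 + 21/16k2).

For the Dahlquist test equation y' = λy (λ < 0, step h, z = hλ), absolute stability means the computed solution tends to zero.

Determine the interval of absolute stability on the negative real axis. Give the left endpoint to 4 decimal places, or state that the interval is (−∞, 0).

Test eqn y'=λy, z=hλ:
  k1=λy_n ⇒ h·k1=z·y_n;  k2=λ(1+1/2z)y_n ⇒ h·k2=z(1+1/2z)y_n
  y_{n+1}/y_n = 1 − 5/16z + 21/16z(1+1/2z) = 1 + z + 21/32z²
  R(z) = 1 + z + 21/32z².

Solve |R(x)|<1 on ℝ⁻.
x=-1.51: |R|=0.9863
R=1: x+21/32x²=0 ⇒ x=−32/21=-1.5238; min R=1−1/(4·21/32)=0.6190>−1
Confirm numerically:
  x=-1.143: |R|=0.71436 <1
  x=-1.039: |R|=0.66944 <1
  x=-0.997: |R|=0.65532 <1
  x=-2.004: |R|=1.63151 >1
  x=-1.833: |R|=1.37193 >1
  x=-1.719: |R|=1.22019 >1
Stable set (-1.5238, 0).

z∈(-1.5238,0).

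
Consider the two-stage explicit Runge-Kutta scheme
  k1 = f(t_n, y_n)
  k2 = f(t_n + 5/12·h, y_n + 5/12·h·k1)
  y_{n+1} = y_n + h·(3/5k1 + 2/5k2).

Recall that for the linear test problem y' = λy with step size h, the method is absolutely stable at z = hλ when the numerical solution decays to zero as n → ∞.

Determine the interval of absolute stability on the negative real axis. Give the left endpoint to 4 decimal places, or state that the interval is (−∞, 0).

Set f=λy, z=hλ:
  k1=λy_n ⇒ h·k1=z·y_n;  k2=λ(1+5/12z)y_n ⇒ h·k2=z(1+5/12z)y_n
  y_{n+1}/y_n = 1 + 3/5z + 2/5z(1+5/12z) = 1 + z + 1/6z²
  so R(z) = 1 + z + 1/6z².

Solve |R(x)|<1 on ℝ⁻.
x=-0.38: |R|=0.6441
R=1: x+1/6x²=0 ⇒ x=−6=-6.0000; min R=1−1/(4·1/6)=-0.5000>−1
Confirm numerically:
  x=-4.906: |R|=0.10547 <1
  x=-4.068: |R|=0.30990 <1
  x=-3.271: |R|=0.48776 <1
  x=-2.405: |R|=0.44100 <1
  x=-6.494: |R|=1.53467 >1
  x=-6.173: |R|=1.17799 >1
  x=-6.098: |R|=1.09960 >1
Stable set (-6.0000, 0).

(-6.0000, 0).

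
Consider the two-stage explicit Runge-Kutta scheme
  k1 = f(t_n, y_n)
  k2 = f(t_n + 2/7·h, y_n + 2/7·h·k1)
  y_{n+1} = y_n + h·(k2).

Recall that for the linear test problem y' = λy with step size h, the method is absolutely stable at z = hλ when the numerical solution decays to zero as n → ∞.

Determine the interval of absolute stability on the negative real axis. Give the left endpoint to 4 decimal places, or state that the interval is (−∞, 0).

z∈(-3.5000,0).

With y'=λy (z=hλ):
  k1=λy_n ⇒ h·k1=z·y_n;  k2=λ(1+2/7z)y_n ⇒ h·k2=z(1+2/7z)y_n
  y_{n+1}/y_n = 1 + z(1+2/7z) = 1 + z + 2/7z²
  so R(z) = 1 + z + 2/7z².

Boundary: |R(x)|=1, x<0.
x=-0.38: |R|=0.6613
R=1: x+2/7x²=0 ⇒ x=−7/2=-3.5000; min R=1−1/(4·2/7)=0.1250>−1
Confirm numerically:
  x=-3.266: |R|=0.78164 <1
  x=-2.479: |R|=0.27684 <1
  x=-2.031: |R|=0.14756 <1
  x=-1.613: |R|=0.13036 <1
  x=-3.999: |R|=1.57014 >1
  x=-3.721: |R|=1.23495 >1
  x=-3.712: |R|=1.22484 >1
So |R|<1 on (-3.5000, 0).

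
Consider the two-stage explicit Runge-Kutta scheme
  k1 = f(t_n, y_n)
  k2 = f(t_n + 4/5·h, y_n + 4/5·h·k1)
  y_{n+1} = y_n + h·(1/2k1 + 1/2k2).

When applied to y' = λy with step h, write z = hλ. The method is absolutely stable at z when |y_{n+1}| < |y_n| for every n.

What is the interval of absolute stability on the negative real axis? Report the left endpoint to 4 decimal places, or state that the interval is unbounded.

With y'=λy (z=hλ):
  k1=λy_n ⇒ h·k1=z·y_n;  k2=λ(1+4/5z)y_n ⇒ h·k2=z(1+4/5z)y_n
  y_{n+1}/y_n = 1 + 1/2z + 1/2z(1+4/5z) = 1 + z + 2/5z²
  R(z) = 1 + z + 2/5z².

Solve |R(x)|<1 on ℝ⁻.
x=-1.2: |R|=0.3760
R=1: x+2/5x²=0 ⇒ x=−5/2=-2.5000; min R=1−1/(4·2/5)=0.3750>−1
Confirm numerically:
  x=-2.341: |R|=0.85111 <1
  x=-2.326: |R|=0.83811 <1
  x=-2.227: |R|=0.75681 <1
  x=-1.294: |R|=0.37577 <1
  x=-3.090: |R|=1.72924 >1
  x=-2.547: |R|=1.04788 >1
Stable set (-2.5000, 0).

(-2.5000, 0).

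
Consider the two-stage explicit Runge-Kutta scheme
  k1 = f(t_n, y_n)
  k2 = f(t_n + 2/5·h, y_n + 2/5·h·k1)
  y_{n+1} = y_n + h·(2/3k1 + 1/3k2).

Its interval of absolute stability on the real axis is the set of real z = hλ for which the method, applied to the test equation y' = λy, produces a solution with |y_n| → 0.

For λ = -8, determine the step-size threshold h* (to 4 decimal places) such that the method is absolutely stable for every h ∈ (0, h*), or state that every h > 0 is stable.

(-7.5000,0); λ=-8 ⇒ h* = (15/2)/8 = 0.9375.

Set f=λy, z=hλ:
  k1=λy_n ⇒ h·k1=z·y_n;  k2=λ(1+2/5z)y_n ⇒ h·k2=z(1+2/5z)y_n
  y_{n+1}/y_n = 1 + 2/3z + 1/3z(1+2/5z) = 1 + z + 2/15z²
  so R(z) = 1 + z + 2/15z².

Need |R(x)|<1, x<0.
x=-0.51: |R|=0.5247
R=1: x+2/15x²=0 ⇒ x=−15/2=-7.5000; min R=1−1/(4·2/15)=-0.8750>−1
Confirm numerically:
  x=-4.198: |R|=0.84824 <1
  x=-3.779: |R|=0.87489 <1
  x=-3.689: |R|=0.87450 <1
  x=-3.375: |R|=0.85625 <1
  x=-8.002: |R|=1.53560 >1
  x=-7.669: |R|=1.17281 >1
  x=-7.667: |R|=1.17072 >1
Interval (-7.5000, 0).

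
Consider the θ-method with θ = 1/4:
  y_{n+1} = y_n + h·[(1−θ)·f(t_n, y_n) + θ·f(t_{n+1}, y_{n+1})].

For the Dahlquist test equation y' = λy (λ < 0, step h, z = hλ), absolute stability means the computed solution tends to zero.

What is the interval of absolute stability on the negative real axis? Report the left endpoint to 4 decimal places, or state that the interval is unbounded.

On y'=λy, z=hλ:
  y_{n+1} = y_n + z·[3/4·y_n + 1/4·y_{n+1}] ⇒ (1 − 1/4z)y_{n+1} = (1 + 3/4z)y_n
  Hence R(z) = (1 + 3/4z)/(1 − 1/4z).

Need |R(x)|<1, x<0.
x=-1.71: |R|=0.1979
R=−1: 1+3/4x = −1+1/4x ⇒ -1/2x=2 ⇒ x=2/(-1/2)=-4.0000
Confirm numerically:
  x=-3.717: |R|=0.92666 <1
  x=-3.472: |R|=0.85867 <1
  x=-1.989: |R|=0.32844 <1
  x=-4.192: |R|=1.04688 >1
  x=-4.147: |R|=1.03609 >1
Stable set (-4.0000, 0).

(-4.0000, 0).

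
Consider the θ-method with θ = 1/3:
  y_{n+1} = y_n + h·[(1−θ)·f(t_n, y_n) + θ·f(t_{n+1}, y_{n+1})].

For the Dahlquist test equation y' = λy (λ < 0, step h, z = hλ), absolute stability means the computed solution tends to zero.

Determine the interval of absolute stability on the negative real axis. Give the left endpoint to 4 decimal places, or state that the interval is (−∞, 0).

(-6.0000, 0).

With y'=λy (z=hλ):
  y_{n+1} = y_n + z·[2/3·y_n + 1/3·y_{n+1}] ⇒ (1 − 1/3z)y_{n+1} = (1 + 2/3z)y_n
  so R(z) = (1 + 2/3z)/(1 − 1/3z).

Boundary: |R(x)|=1, x<0.
x=-0.92: |R|=0.2959
R=−1: 1+2/3x = −1+1/3x ⇒ -1/3x=2 ⇒ x=2/(-1/3)=-6.0000
Confirm numerically:
  x=-5.721: |R|=0.96801 <1
  x=-3.796: |R|=0.67569 <1
  x=-2.905: |R|=0.47587 <1
  x=-6.280: |R|=1.03017 >1
  x=-6.245: |R|=1.02650 >1
Stable set (-6.0000, 0).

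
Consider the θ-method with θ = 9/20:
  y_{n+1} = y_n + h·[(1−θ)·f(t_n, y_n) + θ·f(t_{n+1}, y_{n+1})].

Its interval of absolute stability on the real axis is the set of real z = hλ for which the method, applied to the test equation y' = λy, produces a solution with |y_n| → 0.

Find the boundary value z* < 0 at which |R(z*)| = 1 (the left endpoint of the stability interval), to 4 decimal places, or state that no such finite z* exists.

On y'=λy, z=hλ:
  y_{n+1} = y_n + z·[11/20·y_n + 9/20·y_{n+1}] ⇒ (1 − 9/20z)y_{n+1} = (1 + 11/20z)y_n
  Hence R(z) = (1 + 11/20z)/(1 − 9/20z).

Find x<0 with |R(x)|<1.
x=-1.46: |R|=0.1189
R=−1: 1+11/20x = −1+9/20x ⇒ -1/10x=2 ⇒ x=2/(-1/10)=-20.0000
Confirm numerically:
  x=-19.141: |R|=0.99106 <1
  x=-15.736: |R|=0.94724 <1
  x=-10.073: |R|=0.82058 <1
  x=-20.450: |R|=1.00441 >1
  x=-20.229: |R|=1.00227 >1
Stable set (-20.0000, 0).

z* = -20.0000.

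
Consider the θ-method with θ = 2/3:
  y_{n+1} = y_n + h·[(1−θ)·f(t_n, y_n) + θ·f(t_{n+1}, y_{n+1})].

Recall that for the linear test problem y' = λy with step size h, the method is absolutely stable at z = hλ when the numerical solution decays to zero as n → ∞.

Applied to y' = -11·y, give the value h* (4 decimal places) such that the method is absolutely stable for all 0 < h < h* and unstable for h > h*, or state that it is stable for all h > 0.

With y'=λy (z=hλ):
  y_{n+1} = y_n + z·[1/3·y_n + 2/3·y_{n+1}] ⇒ (1 − 2/3z)y_{n+1} = (1 + 1/3z)y_n
  Hence R(z) = (1 + 1/3z)/(1 − 2/3z).

Boundary: |R(x)|=1, x<0.
x=-1.54: |R|=0.2401
x=-2: |R|=0.1429
x=-10: |R|=0.3043
x=-100: |R|=0.4778
θ=2/3≥1/2 ⇒ |1+1/3x|<|1−2/3x| ∀x<0 ⇒ stable on all of ℝ⁻.

(−∞, 0) — no finite endpoint. Any h>0 works for λ=-11.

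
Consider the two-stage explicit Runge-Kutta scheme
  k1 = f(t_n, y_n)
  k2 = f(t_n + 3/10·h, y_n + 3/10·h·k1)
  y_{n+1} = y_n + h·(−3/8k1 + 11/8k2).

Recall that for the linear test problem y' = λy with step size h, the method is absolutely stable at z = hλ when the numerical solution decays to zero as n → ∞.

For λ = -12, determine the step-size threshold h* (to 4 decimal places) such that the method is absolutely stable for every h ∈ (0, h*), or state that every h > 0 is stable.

Test eqn y'=λy, z=hλ:
  k1=λy_n ⇒ h·k1=z·y_n;  k2=λ(1+3/10z)y_n ⇒ h·k2=z(1+3/10z)y_n
  y_{n+1}/y_n = 1 − 3/8z + 11/8z(1+3/10z) = 1 + z + 33/80z²
  Hence R(z) = 1 + z + 33/80z².

Solve |R(x)|<1 on ℝ⁻.
x=-0.76: |R|=0.4783
R=1: x+33/80x²=0 ⇒ x=−80/33=-2.4242; min R=1−1/(4·33/80)=0.3939>−1
Confirm numerically:
  x=-2.021: |R|=0.66383 <1
  x=-1.481: |R|=0.42376 <1
  x=-1.477: |R|=0.42288 <1
  x=-1.381: |R|=0.40570 <1
  x=-2.928: |R|=1.60844 >1
  x=-2.909: |R|=1.58169 >1
  x=-2.818: |R|=1.45771 >1
So |R|<1 on (-2.4242, 0).

(-2.4242,0); λ=-12 ⇒ h* = (80/33)/12 = 0.2020.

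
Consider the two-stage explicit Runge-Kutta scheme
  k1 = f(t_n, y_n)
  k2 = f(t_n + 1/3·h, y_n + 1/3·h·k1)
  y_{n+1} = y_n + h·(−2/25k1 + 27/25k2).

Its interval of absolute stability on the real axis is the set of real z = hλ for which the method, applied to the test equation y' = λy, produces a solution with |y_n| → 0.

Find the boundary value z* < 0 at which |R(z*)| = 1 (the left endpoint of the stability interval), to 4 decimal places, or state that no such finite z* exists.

left endpoint -2.7778.

On y'=λy, z=hλ:
  k1=λy_n ⇒ h·k1=z·y_n;  k2=λ(1+1/3z)y_n ⇒ h·k2=z(1+1/3z)y_n
  y_{n+1}/y_n = 1 − 2/25z + 27/25z(1+1/3z) = 1 + z + 9/25z²
  R(z) = 1 + z + 9/25z².

Find x<0 with |R(x)|<1.
x=-0.8: |R|=0.4304
R=1: x+9/25x²=0 ⇒ x=−25/9=-2.7778; min R=1−1/(4·9/25)=0.3056>−1
Confirm numerically:
  x=-2.145: |R|=0.51137 <1
  x=-1.540: |R|=0.31378 <1
  x=-1.409: |R|=0.30570 <1
  x=-3.190: |R|=1.47340 >1
  x=-3.149: |R|=1.42083 >1
  x=-2.846: |R|=1.06990 >1
Interval (-2.7778, 0).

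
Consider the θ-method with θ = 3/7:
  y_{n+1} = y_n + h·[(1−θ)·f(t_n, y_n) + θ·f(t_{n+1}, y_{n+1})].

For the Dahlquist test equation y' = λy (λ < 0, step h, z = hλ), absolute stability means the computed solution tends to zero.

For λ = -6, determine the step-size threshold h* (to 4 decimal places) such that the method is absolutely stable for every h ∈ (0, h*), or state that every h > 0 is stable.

With y'=λy (z=hλ):
  y_{n+1} = y_n + z·[4/7·y_n + 3/7·y_{n+1}] ⇒ (1 − 3/7z)y_{n+1} = (1 + 4/7z)y_n
  so R(z) = (1 + 4/7z)/(1 − 3/7z).

Need |R(x)|<1, x<0.
x=-1.7: |R|=0.0165
R=−1: 1+4/7x = −1+3/7x ⇒ -1/7x=2 ⇒ x=2/(-1/7)=-14.0000
Confirm numerically:
  x=-8.123: |R|=0.81265 <1
  x=-7.030: |R|=0.75187 <1
  x=-6.990: |R|=0.74937 <1
  x=-14.365: |R|=1.00729 >1
  x=-14.359: |R|=1.00717 >1
  x=-14.080: |R|=1.00162 >1
Stable set (-14.0000, 0).

(-14.0000,0); λ=-6 ⇒ h* = (14)/6 = 2.3333.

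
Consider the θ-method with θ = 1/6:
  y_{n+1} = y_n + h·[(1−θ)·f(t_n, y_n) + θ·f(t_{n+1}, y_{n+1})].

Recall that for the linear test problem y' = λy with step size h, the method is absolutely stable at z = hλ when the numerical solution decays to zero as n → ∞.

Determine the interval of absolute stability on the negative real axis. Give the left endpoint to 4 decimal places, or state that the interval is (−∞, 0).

(-3.0000, 0).

With y'=λy (z=hλ):
  y_{n+1} = y_n + z·[5/6·y_n + 1/6·y_{n+1}] ⇒ (1 − 1/6z)y_{n+1} = (1 + 5/6z)y_n
  R(z) = (1 + 5/6z)/(1 − 1/6z).

Boundary: |R(x)|=1, x<0.
x=-1.04: |R|=0.1136
R=−1: 1+5/6x = −1+1/6x ⇒ -2/3x=2 ⇒ x=2/(-2/3)=-3.0000
Confirm numerically:
  x=-2.143: |R|=0.57902 <1
  x=-2.078: |R|=0.54345 <1
  x=-1.608: |R|=0.26814 <1
  x=-3.393: |R|=1.16736 >1
  x=-3.196: |R|=1.08525 >1
Interval (-3.0000, 0).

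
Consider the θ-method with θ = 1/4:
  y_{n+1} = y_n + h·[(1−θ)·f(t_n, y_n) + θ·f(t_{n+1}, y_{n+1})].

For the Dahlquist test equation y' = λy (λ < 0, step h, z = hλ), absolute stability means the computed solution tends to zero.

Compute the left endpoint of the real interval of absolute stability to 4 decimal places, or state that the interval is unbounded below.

With y'=λy (z=hλ):
  y_{n+1} = y_n + z·[3/4·y_n + 1/4·y_{n+1}] ⇒ (1 − 1/4z)y_{n+1} = (1 + 3/4z)y_n
  so R(z) = (1 + 3/4z)/(1 − 1/4z).

Solve |R(x)|<1 on ℝ⁻.
x=-0.91: |R|=0.2587
R=−1: 1+3/4x = −1+1/4x ⇒ -1/2x=2 ⇒ x=2/(-1/2)=-4.0000
Confirm numerically:
  x=-3.619: |R|=0.89999 <1
  x=-2.394: |R|=0.49765 <1
  x=-2.391: |R|=0.49648 <1
  x=-4.496: |R|=1.11676 >1
  x=-4.168: |R|=1.04114 >1
  x=-4.098: |R|=1.02420 >1
Interval (-4.0000, 0).

left endpoint -4.0000.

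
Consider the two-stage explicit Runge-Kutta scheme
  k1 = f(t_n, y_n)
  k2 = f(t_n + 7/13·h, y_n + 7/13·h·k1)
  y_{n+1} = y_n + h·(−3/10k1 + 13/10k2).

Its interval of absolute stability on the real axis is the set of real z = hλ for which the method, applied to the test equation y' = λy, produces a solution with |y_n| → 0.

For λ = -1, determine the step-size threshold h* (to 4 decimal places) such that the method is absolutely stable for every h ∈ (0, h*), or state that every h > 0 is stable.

On y'=λy, z=hλ:
  k1=λy_n ⇒ h·k1=z·y_n;  k2=λ(1+7/13z)y_n ⇒ h·k2=z(1+7/13z)y_n
  y_{n+1}/y_n = 1 − 3/10z + 13/10z(1+7/13z) = 1 + z + 7/10z²
  Hence R(z) = 1 + z + 7/10z².

Need |R(x)|<1, x<0.
x=-1.2: |R|=0.8080
R=1: x+7/10x²=0 ⇒ x=−10/7=-1.4286; min R=1−1/(4·7/10)=0.6429>−1
Confirm numerically:
  x=-0.868: |R|=0.65940 <1
  x=-0.768: |R|=0.64488 <1
  x=-0.758: |R|=0.64419 <1
  x=-2.006: |R|=1.81083 >1
  x=-1.850: |R|=1.54575 >1
Stable set (-1.4286, 0).

(-1.4286,0); λ=-1 ⇒ h* = (10/7)/1 = 1.4286.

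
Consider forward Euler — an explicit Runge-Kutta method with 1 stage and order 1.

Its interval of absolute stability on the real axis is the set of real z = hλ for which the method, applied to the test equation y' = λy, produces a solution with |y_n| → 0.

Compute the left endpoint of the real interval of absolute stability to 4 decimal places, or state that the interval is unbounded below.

left endpoint -2.0000.

Test eqn y'=λy, z=hλ:
  order 1, 1-stage ⇒ R(z)=1+z
  (e.g. R(-1.32)=-0.32000, |R|=0.32000)

Boundary: |R(x)|=1, x<0.
x=-1.32: |R|=0.3200
|R(-1.57)|=0.5700 |R(-1.02)|=0.0200 |R(-0.63)|=0.3700
Bisect:
  x_lo=-2.8520 |R|=1.8520  x_hi=-0.2828 |R|=0.7172
  mid=-1.56740 |R|=0.56740 →hi
  mid=-2.20972 |R|=1.20972 →lo
  mid=-1.88856 |R|=0.88856 →hi
  mid=-2.04914 |R|=1.04914 →lo
  mid=-1.96885 |R|=0.96885 →hi
  mid=-2.00899 |R|=1.00899 →lo
  mid=-1.98892 |R|=0.98892 →hi
  mid=-1.99896 |R|=0.99896 →hi
  mid=-2.00397 |R|=1.00397 →lo
  mid=-2.00147 |R|=1.00147 →lo
  ...
  [-2.00005,-1.99990] ⇒ x*=-2.0000
So |R|<1 on (-2.0000, 0).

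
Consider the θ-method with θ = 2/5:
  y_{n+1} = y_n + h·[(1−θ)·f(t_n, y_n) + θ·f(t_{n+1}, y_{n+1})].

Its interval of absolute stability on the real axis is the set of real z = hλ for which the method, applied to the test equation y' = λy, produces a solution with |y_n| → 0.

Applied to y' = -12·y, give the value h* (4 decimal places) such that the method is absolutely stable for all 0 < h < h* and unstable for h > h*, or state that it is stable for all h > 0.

(-10.0000,0); λ=-12 ⇒ h* = (10)/12 = 0.8333.

Set f=λy, z=hλ:
  y_{n+1} = y_n + z·[3/5·y_n + 2/5·y_{n+1}] ⇒ (1 − 2/5z)y_{n+1} = (1 + 3/5z)y_n
  R(z) = (1 + 3/5z)/(1 − 2/5z).

Need |R(x)|<1, x<0.
x=-0.87: |R|=0.3546
R=−1: 1+3/5x = −1+2/5x ⇒ -1/5x=2 ⇒ x=2/(-1/5)=-10.0000
Confirm numerically:
  x=-9.629: |R|=0.98471 <1
  x=-6.900: |R|=0.83511 <1
  x=-5.921: |R|=0.75781 <1
  x=-5.035: |R|=0.67054 <1
  x=-10.543: |R|=1.02082 >1
  x=-10.420: |R|=1.01625 >1
So |R|<1 on (-10.0000, 0).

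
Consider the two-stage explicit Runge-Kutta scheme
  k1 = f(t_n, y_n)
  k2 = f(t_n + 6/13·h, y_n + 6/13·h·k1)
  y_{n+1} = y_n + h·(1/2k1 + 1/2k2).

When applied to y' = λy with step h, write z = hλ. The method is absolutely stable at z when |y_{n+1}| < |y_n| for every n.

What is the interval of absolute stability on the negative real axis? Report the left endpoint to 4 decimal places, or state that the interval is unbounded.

Test eqn y'=λy, z=hλ:
  k1=λy_n ⇒ h·k1=z·y_n;  k2=λ(1+6/13z)y_n ⇒ h·k2=z(1+6/13z)y_n
  y_{n+1}/y_n = 1 + 1/2z + 1/2z(1+6/13z) = 1 + z + 3/13z²
  R(z) = 1 + z + 3/13z².

Need |R(x)|<1, x<0.
x=-0.57: |R|=0.5050
R=1: x+3/13x²=0 ⇒ x=−13/3=-4.3333; min R=1−1/(4·3/13)=-0.0833>−1
Confirm numerically:
  x=-2.978: |R|=0.06857 <1
  x=-2.914: |R|=0.04555 <1
  x=-2.492: |R|=0.05891 <1
  x=-4.745: |R|=1.45078 >1
  x=-4.496: |R|=1.16877 >1
  x=-4.406: |R|=1.07389 >1
So |R|<1 on (-4.3333, 0).

z∈(-4.3333,0).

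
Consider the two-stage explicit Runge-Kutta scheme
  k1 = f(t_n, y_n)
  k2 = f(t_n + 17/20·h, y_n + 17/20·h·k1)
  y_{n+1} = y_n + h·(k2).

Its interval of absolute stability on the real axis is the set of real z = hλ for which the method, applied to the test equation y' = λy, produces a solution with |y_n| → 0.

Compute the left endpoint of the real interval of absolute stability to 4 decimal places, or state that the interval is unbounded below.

left endpoint -1.1765.

Test eqn y'=λy, z=hλ:
  k1=λy_n ⇒ h·k1=z·y_n;  k2=λ(1+17/20z)y_n ⇒ h·k2=z(1+17/20z)y_n
  y_{n+1}/y_n = 1 + z(1+17/20z) = 1 + z + 17/20z²
  ⇒ R(z) = 1 + z + 17/20z².

Find x<0 with |R(x)|<1.
x=-1.28: |R|=1.1126
R=1: x+17/20x²=0 ⇒ x=−20/17=-1.1765; min R=1−1/(4·17/20)=0.7059>−1
Confirm numerically:
  x=-1.029: |R|=0.87101 <1
  x=-0.692: |R|=0.71503 <1
  x=-0.663: |R|=0.71063 <1
  x=-0.559: |R|=0.70661 <1
  x=-1.747: |R|=1.84721 >1
  x=-1.733: |R|=1.81980 >1
  x=-1.265: |R|=1.09519 >1
Interval (-1.1765, 0).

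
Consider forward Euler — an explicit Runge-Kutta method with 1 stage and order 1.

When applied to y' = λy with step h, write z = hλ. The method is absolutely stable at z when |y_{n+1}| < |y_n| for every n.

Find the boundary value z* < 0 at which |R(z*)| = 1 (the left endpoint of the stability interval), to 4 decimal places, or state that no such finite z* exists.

Set f=λy, z=hλ:
  order 1, 1-stage ⇒ R(z)=1+z
  (e.g. R(-1.18)=-0.18000, |R|=0.18000)

Need |R(x)|<1, x<0.
x=-1.18: |R|=0.1800
|R(-1.64)|=0.6400 |R(-1.44)|=0.4400 |R(-1.29)|=0.2900
Bisect:
  x_lo=-2.4699 |R|=1.4699  x_hi=-0.0775 |R|=0.9225
  mid=-1.27369 |R|=0.27369 →hi
  mid=-1.87177 |R|=0.87177 →hi
  mid=-2.17081 |R|=1.17081 →lo
  mid=-2.02129 |R|=1.02129 →lo
  mid=-1.94653 |R|=0.94653 →hi
  mid=-1.98391 |R|=0.98391 →hi
  mid=-2.00260 |R|=1.00260 →lo
  mid=-1.99326 |R|=0.99326 →hi
  mid=-1.99793 |R|=0.99793 →hi
  ...
  [-2.00012,-1.99997] ⇒ x*=-2.0000
So |R|<1 on (-2.0000, 0).

z* = -2.0000.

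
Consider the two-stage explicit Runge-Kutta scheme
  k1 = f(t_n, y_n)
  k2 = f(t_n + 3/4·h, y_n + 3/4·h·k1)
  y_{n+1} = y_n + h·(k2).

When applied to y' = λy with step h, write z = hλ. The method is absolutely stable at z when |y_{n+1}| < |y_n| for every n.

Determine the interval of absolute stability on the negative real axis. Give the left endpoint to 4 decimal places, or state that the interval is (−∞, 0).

On y'=λy, z=hλ:
  k1=λy_n ⇒ h·k1=z·y_n;  k2=λ(1+3/4z)y_n ⇒ h·k2=z(1+3/4z)y_n
  y_{n+1}/y_n = 1 + z(1+3/4z) = 1 + z + 3/4z²
  R(z) = 1 + z + 3/4z².

Need |R(x)|<1, x<0.
x=-0.98: |R|=0.7403
R=1: x+3/4x²=0 ⇒ x=−4/3=-1.3333; min R=1−1/(4·3/4)=0.6667>−1
Confirm numerically:
  x=-1.036: |R|=0.76897 <1
  x=-0.723: |R|=0.66905 <1
  x=-0.673: |R|=0.66670 <1
  x=-0.664: |R|=0.66667 <1
  x=-1.867: |R|=1.74727 >1
  x=-1.812: |R|=1.65051 >1
  x=-1.422: |R|=1.09456 >1
So |R|<1 on (-1.3333, 0).

(-1.3333, 0).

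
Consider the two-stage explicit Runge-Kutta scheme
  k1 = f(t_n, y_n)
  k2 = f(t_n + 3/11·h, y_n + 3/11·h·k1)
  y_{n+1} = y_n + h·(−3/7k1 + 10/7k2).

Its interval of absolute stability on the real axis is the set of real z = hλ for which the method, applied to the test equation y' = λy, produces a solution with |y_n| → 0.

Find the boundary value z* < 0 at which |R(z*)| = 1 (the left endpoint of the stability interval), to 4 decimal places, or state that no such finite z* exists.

z* = -2.5667.

With y'=λy (z=hλ):
  k1=λy_n ⇒ h·k1=z·y_n;  k2=λ(1+3/11z)y_n ⇒ h·k2=z(1+3/11z)y_n
  y_{n+1}/y_n = 1 − 3/7z + 10/7z(1+3/11z) = 1 + z + 30/77z²
  R(z) = 1 + z + 30/77z².

Boundary: |R(x)|=1, x<0.
x=-0.51: |R|=0.5913
R=1: x+30/77x²=0 ⇒ x=−77/30=-2.5667; min R=1−1/(4·30/77)=0.3583>−1
Confirm numerically:
  x=-2.174: |R|=0.66741 <1
  x=-1.979: |R|=0.54689 <1
  x=-1.291: |R|=0.35836 <1
  x=-2.832: |R|=1.29276 >1
  x=-2.640: |R|=1.07543 >1
Interval (-2.5667, 0).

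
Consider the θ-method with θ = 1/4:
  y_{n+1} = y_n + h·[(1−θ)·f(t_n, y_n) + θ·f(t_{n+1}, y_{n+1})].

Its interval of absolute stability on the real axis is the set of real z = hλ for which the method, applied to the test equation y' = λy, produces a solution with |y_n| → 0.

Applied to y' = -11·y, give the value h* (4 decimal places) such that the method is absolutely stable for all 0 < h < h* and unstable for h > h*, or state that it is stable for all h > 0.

With y'=λy (z=hλ):
  y_{n+1} = y_n + z·[3/4·y_n + 1/4·y_{n+1}] ⇒ (1 − 1/4z)y_{n+1} = (1 + 3/4z)y_n
  so R(z) = (1 + 3/4z)/(1 − 1/4z).

Need |R(x)|<1, x<0.
x=-0.84: |R|=0.3058
R=−1: 1+3/4x = −1+1/4x ⇒ -1/2x=2 ⇒ x=2/(-1/2)=-4.0000
Confirm numerically:
  x=-3.609: |R|=0.89723 <1
  x=-3.226: |R|=0.78577 <1
  x=-2.933: |R|=0.69220 <1
  x=-4.294: |R|=1.07089 >1
  x=-4.200: |R|=1.04878 >1
  x=-4.028: |R|=1.00698 >1
Stable set (-4.0000, 0).

(-4.0000,0); λ=-11 ⇒ h* = (4)/11 = 0.3636.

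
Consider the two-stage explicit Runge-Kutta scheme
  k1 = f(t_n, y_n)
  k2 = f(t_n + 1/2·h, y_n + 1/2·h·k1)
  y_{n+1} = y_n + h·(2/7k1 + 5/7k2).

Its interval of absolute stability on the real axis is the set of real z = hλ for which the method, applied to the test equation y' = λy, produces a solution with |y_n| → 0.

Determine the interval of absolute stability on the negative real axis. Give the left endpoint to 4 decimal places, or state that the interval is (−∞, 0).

Test eqn y'=λy, z=hλ:
  k1=λy_n ⇒ h·k1=z·y_n;  k2=λ(1+1/2z)y_n ⇒ h·k2=z(1+1/2z)y_n
  y_{n+1}/y_n = 1 + 2/7z + 5/7z(1+1/2z) = 1 + z + 5/14z²
  Hence R(z) = 1 + z + 5/14z².

Solve |R(x)|<1 on ℝ⁻.
x=-1.78: |R|=0.3516
R=1: x+5/14x²=0 ⇒ x=−14/5=-2.8000; min R=1−1/(4·5/14)=0.3000>−1
Confirm numerically:
  x=-2.752: |R|=0.95282 <1
  x=-2.073: |R|=0.46176 <1
  x=-1.534: |R|=0.30641 <1
  x=-1.423: |R|=0.30019 <1
  x=-3.157: |R|=1.40252 >1
  x=-3.019: |R|=1.23613 >1
  x=-2.943: |R|=1.15030 >1
So |R|<1 on (-2.8000, 0).

(-2.8000, 0).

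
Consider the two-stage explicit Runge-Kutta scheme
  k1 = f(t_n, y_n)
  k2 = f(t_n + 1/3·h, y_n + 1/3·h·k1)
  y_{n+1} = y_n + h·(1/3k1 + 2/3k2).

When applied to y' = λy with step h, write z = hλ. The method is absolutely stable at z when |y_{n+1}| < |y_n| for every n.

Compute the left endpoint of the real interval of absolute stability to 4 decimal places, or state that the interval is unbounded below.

z* = -4.5000.

Set f=λy, z=hλ:
  k1=λy_n ⇒ h·k1=z·y_n;  k2=λ(1+1/3z)y_n ⇒ h·k2=z(1+1/3z)y_n
  y_{n+1}/y_n = 1 + 1/3z + 2/3z(1+1/3z) = 1 + z + 2/9z²
  so R(z) = 1 + z + 2/9z².

Need |R(x)|<1, x<0.
x=-0.3: |R|=0.7200
R=1: x+2/9x²=0 ⇒ x=−9/2=-4.5000; min R=1−1/(4·2/9)=-0.1250>−1
Confirm numerically:
  x=-3.005: |R|=0.00167 <1
  x=-2.882: |R|=0.03624 <1
  x=-2.557: |R|=0.10406 <1
  x=-5.073: |R|=1.64596 >1
  x=-4.981: |R|=1.53241 >1
Interval (-4.5000, 0).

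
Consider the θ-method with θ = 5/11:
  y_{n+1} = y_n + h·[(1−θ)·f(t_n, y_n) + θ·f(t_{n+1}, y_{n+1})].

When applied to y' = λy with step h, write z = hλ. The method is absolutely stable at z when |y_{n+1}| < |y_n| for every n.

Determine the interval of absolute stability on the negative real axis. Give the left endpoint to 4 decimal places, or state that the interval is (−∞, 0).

z∈(-22.0000,0).

On y'=λy, z=hλ:
  y_{n+1} = y_n + z·[6/11·y_n + 5/11·y_{n+1}] ⇒ (1 − 5/11z)y_{n+1} = (1 + 6/11z)y_n
  Hence R(z) = (1 + 6/11z)/(1 − 5/11z).

Find x<0 with |R(x)|<1.
x=-0.77: |R|=0.4296
R=−1: 1+6/11x = −1+5/11x ⇒ -1/11x=2 ⇒ x=2/(-1/11)=-22.0000
Confirm numerically:
  x=-15.564: |R|=0.92754 <1
  x=-12.756: |R|=0.87638 <1
  x=-9.310: |R|=0.77950 <1
  x=-22.472: |R|=1.00383 >1
  x=-22.454: |R|=1.00368 >1
So |R|<1 on (-22.0000, 0).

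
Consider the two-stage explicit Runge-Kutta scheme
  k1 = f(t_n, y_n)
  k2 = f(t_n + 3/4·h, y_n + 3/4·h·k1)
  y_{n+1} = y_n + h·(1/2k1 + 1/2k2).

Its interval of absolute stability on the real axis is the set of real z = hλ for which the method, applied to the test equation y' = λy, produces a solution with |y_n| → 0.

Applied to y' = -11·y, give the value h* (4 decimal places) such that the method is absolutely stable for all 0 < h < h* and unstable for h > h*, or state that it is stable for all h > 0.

(-2.6667,0); λ=-11 ⇒ h* = (8/3)/11 = 0.2424.

On y'=λy, z=hλ:
  k1=λy_n ⇒ h·k1=z·y_n;  k2=λ(1+3/4z)y_n ⇒ h·k2=z(1+3/4z)y_n
  y_{n+1}/y_n = 1 + 1/2z + 1/2z(1+3/4z) = 1 + z + 3/8z²
  Hence R(z) = 1 + z + 3/8z².

Solve |R(x)|<1 on ℝ⁻.
x=-1.23: |R|=0.3373
R=1: x+3/8x²=0 ⇒ x=−8/3=-2.6667; min R=1−1/(4·3/8)=0.3333>−1
Confirm numerically:
  x=-2.127: |R|=0.56955 <1
  x=-2.061: |R|=0.53190 <1
  x=-1.231: |R|=0.33726 <1
  x=-3.063: |R|=1.45524 >1
  x=-2.747: |R|=1.08275 >1
  x=-2.732: |R|=1.06693 >1
So |R|<1 on (-2.6667, 0).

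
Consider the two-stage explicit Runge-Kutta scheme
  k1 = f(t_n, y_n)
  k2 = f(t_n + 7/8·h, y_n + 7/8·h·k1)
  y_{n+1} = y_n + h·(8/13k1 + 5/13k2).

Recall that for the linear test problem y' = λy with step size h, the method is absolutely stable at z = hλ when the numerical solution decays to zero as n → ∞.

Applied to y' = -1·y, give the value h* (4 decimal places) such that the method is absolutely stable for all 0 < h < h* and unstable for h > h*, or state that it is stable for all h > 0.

Test eqn y'=λy, z=hλ:
  k1=λy_n ⇒ h·k1=z·y_n;  k2=λ(1+7/8z)y_n ⇒ h·k2=z(1+7/8z)y_n
  y_{n+1}/y_n = 1 + 8/13z + 5/13z(1+7/8z) = 1 + z + 35/104z²
  so R(z) = 1 + z + 35/104z².

Need |R(x)|<1, x<0.
x=-1.56: |R|=0.2590
R=1: x+35/104x²=0 ⇒ x=−104/35=-2.9714; min R=1−1/(4·35/104)=0.2571>−1
Confirm numerically:
  x=-2.835: |R|=0.86984 <1
  x=-2.504: |R|=0.60610 <1
  x=-2.414: |R|=0.54714 <1
  x=-2.165: |R|=0.41243 <1
  x=-3.570: |R|=1.71915 >1
  x=-3.464: |R|=1.57422 >1
Stable set (-2.9714, 0).

(-2.9714,0); λ=-1 ⇒ h* = (104/35)/1 = 2.9714.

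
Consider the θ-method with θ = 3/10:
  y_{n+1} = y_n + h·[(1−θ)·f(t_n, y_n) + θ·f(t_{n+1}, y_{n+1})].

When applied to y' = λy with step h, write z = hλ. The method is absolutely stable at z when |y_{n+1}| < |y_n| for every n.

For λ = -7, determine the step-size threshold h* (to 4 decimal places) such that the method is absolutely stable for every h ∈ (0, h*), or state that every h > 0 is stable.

Set f=λy, z=hλ:
  y_{n+1} = y_n + z·[7/10·y_n + 3/10·y_{n+1}] ⇒ (1 − 3/10z)y_{n+1} = (1 + 7/10z)y_n
  so R(z) = (1 + 7/10z)/(1 − 3/10z).

Find x<0 with |R(x)|<1.
x=-1.71: |R|=0.1302
R=−1: 1+7/10x = −1+3/10x ⇒ -2/5x=2 ⇒ x=2/(-2/5)=-5.0000
Confirm numerically:
  x=-3.682: |R|=0.74950 <1
  x=-2.575: |R|=0.45275 <1
  x=-2.408: |R|=0.39805 <1
  x=-5.585: |R|=1.08746 >1
  x=-5.260: |R|=1.04034 >1
  x=-5.058: |R|=1.00922 >1
Stable set (-5.0000, 0).

(-5.0000,0); λ=-7 ⇒ h* = (5)/7 = 0.7143.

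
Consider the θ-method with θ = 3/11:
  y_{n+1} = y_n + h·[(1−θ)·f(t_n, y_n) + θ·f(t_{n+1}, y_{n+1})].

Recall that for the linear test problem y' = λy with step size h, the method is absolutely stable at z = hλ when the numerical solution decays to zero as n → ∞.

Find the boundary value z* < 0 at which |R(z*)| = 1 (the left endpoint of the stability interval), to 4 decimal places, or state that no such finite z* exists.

Set f=λy, z=hλ:
  y_{n+1} = y_n + z·[8/11·y_n + 3/11·y_{n+1}] ⇒ (1 − 3/11z)y_{n+1} = (1 + 8/11z)y_n
  ⇒ R(z) = (1 + 8/11z)/(1 − 3/11z).

Boundary: |R(x)|=1, x<0.
x=-1.12: |R|=0.1421
R=−1: 1+8/11x = −1+3/11x ⇒ -5/11x=2 ⇒ x=2/(-5/11)=-4.4000
Confirm numerically:
  x=-4.166: |R|=0.95021 <1
  x=-3.940: |R|=0.89921 <1
  x=-2.275: |R|=0.40393 <1
  x=-4.694: |R|=1.05861 >1
  x=-4.686: |R|=1.05707 >1
  x=-4.648: |R|=1.04971 >1
So |R|<1 on (-4.4000, 0).

z* = -4.4000.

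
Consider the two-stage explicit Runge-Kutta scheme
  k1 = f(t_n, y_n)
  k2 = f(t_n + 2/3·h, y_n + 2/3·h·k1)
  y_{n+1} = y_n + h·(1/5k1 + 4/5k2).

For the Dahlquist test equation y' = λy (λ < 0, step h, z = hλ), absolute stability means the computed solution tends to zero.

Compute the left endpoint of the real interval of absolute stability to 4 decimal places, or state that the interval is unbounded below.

On y'=λy, z=hλ:
  k1=λy_n ⇒ h·k1=z·y_n;  k2=λ(1+2/3z)y_n ⇒ h·k2=z(1+2/3z)y_n
  y_{n+1}/y_n = 1 + 1/5z + 4/5z(1+2/3z) = 1 + z + 8/15z²
  R(z) = 1 + z + 8/15z².

Solve |R(x)|<1 on ℝ⁻.
x=-1.18: |R|=0.5626
R=1: x+8/15x²=0 ⇒ x=−15/8=-1.8750; min R=1−1/(4·8/15)=0.5312>−1
Confirm numerically:
  x=-1.587: |R|=0.75624 <1
  x=-1.438: |R|=0.66485 <1
  x=-1.379: |R|=0.63521 <1
  x=-1.100: |R|=0.54533 <1
  x=-2.064: |R|=1.20805 >1
  x=-2.028: |R|=1.16548 >1
  x=-1.970: |R|=1.09981 >1
Stable set (-1.8750, 0).

left endpoint -1.8750.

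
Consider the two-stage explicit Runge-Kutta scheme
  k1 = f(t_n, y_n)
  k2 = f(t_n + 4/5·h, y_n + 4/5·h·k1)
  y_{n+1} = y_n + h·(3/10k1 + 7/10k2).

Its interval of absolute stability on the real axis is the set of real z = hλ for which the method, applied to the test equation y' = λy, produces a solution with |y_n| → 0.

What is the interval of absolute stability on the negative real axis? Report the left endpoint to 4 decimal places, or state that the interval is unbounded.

Set f=λy, z=hλ:
  k1=λy_n ⇒ h·k1=z·y_n;  k2=λ(1+4/5z)y_n ⇒ h·k2=z(1+4/5z)y_n
  y_{n+1}/y_n = 1 + 3/10z + 7/10z(1+4/5z) = 1 + z + 14/25z²
  ⇒ R(z) = 1 + z + 14/25z².

Need |R(x)|<1, x<0.
x=-0.71: |R|=0.5723
R=1: x+14/25x²=0 ⇒ x=−25/14=-1.7857; min R=1−1/(4·14/25)=0.5536>−1
Confirm numerically:
  x=-1.645: |R|=0.87037 <1
  x=-1.177: |R|=0.59878 <1
  x=-0.958: |R|=0.55595 <1
  x=-0.892: |R|=0.55357 <1
  x=-2.298: |R|=1.65925 >1
  x=-2.265: |R|=1.60793 >1
  x=-2.067: |R|=1.32559 >1
Stable set (-1.7857, 0).

(-1.7857, 0).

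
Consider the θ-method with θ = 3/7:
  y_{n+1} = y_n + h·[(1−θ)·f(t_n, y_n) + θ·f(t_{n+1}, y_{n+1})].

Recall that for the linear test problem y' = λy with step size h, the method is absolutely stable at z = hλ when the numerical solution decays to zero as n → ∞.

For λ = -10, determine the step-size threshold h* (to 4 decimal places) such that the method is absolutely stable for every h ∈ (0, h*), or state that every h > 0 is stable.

Set f=λy, z=hλ:
  y_{n+1} = y_n + z·[4/7·y_n + 3/7·y_{n+1}] ⇒ (1 − 3/7z)y_{n+1} = (1 + 4/7z)y_n
  so R(z) = (1 + 4/7z)/(1 − 3/7z).

Find x<0 with |R(x)|<1.
x=-1.31: |R|=0.1610
R=−1: 1+4/7x = −1+3/7x ⇒ -1/7x=2 ⇒ x=2/(-1/7)=-14.0000
Confirm numerically:
  x=-10.825: |R|=0.91957 <1
  x=-10.179: |R|=0.89821 <1
  x=-9.887: |R|=0.88781 <1
  x=-5.858: |R|=0.66867 <1
  x=-14.490: |R|=1.00971 >1
  x=-14.278: |R|=1.00558 >1
So |R|<1 on (-14.0000, 0).

(-14.0000,0); λ=-10 ⇒ h* = (14)/10 = 1.4000.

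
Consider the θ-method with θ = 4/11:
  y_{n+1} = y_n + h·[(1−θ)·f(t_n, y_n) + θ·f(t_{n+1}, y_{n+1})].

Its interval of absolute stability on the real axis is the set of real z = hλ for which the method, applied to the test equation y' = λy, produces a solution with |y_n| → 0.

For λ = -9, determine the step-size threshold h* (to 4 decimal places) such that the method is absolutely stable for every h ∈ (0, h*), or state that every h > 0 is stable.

With y'=λy (z=hλ):
  y_{n+1} = y_n + z·[7/11·y_n + 4/11·y_{n+1}] ⇒ (1 − 4/11z)y_{n+1} = (1 + 7/11z)y_n
  ⇒ R(z) = (1 + 7/11z)/(1 − 4/11z).

Need |R(x)|<1, x<0.
x=-0.82: |R|=0.3683
R=−1: 1+7/11x = −1+4/11x ⇒ -3/11x=2 ⇒ x=2/(-3/11)=-7.3333
Confirm numerically:
  x=-4.755: |R|=0.74234 <1
  x=-4.706: |R|=0.73572 <1
  x=-4.295: |R|=0.67654 <1
  x=-4.059: |R|=0.63934 <1
  x=-7.633: |R|=1.02165 >1
  x=-7.630: |R|=1.02144 >1
  x=-7.558: |R|=1.01635 >1
So |R|<1 on (-7.3333, 0).

(-7.3333,0); λ=-9 ⇒ h* = (22/3)/9 = 0.8148.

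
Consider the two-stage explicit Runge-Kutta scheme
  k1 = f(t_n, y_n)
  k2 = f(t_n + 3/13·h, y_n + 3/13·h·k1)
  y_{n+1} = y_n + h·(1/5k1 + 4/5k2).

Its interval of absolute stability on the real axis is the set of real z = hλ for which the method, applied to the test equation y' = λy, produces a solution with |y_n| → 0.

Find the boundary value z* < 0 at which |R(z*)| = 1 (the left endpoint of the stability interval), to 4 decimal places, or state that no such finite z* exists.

z* = -5.4167.

On y'=λy, z=hλ:
  k1=λy_n ⇒ h·k1=z·y_n;  k2=λ(1+3/13z)y_n ⇒ h·k2=z(1+3/13z)y_n
  y_{n+1}/y_n = 1 + 1/5z + 4/5z(1+3/13z) = 1 + z + 12/65z²
  ⇒ R(z) = 1 + z + 12/65z².

Need |R(x)|<1, x<0.
x=-0.61: |R|=0.4587
R=1: x+12/65x²=0 ⇒ x=−65/12=-5.4167; min R=1−1/(4·12/65)=-0.3542>−1
Confirm numerically:
  x=-5.057: |R|=0.66422 <1
  x=-3.993: |R|=0.04948 <1
  x=-3.552: |R|=0.22276 <1
  x=-5.779: |R|=1.38657 >1
  x=-5.645: |R|=1.23796 >1
Stable set (-5.4167, 0).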